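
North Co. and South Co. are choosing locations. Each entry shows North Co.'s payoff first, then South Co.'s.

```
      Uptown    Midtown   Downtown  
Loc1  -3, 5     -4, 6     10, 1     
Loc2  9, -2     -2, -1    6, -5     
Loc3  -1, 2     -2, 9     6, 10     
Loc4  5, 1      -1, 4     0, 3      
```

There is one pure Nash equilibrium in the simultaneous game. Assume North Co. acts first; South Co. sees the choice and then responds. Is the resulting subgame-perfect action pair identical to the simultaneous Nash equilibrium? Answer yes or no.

Backward induction with North Co. moving first.
- Loc1: South Co. compares 5, 6, 1 and picks Midtown; North Co. would get -4.
- Loc2: South Co. compares -2, -1, -5 and picks Midtown; North Co. would get -2.
- Loc3: South Co. compares 2, 9, 10 and picks Downtown; North Co. would get 6.
- Loc4: South Co. compares 1, 4, 3 and picks Midtown; North Co. would get -1.
Among -4, -2, 6, -1, the best is 6 at Loc3. Subgame-perfect outcome: (Loc3, Downtown) with payoffs (6, 10).
Now find the simultaneous Nash equilibrium.
North Co.'s best replies: Uptown→Loc2; Midtown→Loc4; Downtown→Loc1.
South Co.'s best replies: Loc1→Midtown; Loc2→Midtown; Loc3→Downtown; Loc4→Midtown.
The unique mutual best reply is (Loc4, Midtown), giving (-1, 4).
Sequential outcome (Loc3, Downtown) differs from the Nash profile (Loc4, Midtown).

no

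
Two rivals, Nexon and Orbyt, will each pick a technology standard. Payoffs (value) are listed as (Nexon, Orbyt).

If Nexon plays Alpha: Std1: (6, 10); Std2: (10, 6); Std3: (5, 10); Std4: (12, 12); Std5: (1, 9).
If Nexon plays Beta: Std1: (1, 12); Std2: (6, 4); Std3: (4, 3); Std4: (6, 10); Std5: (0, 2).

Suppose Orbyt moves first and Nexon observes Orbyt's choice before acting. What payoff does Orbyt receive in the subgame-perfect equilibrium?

Work backward from Nexon's decision.
- Std1 → Nexon plays Alpha (best of 6, 1); Orbyt gets 10.
- Std2 → Nexon plays Alpha (best of 10, 6); Orbyt gets 6.
- Std3 → Nexon plays Alpha (best of 5, 4); Orbyt gets 10.
- Std4 → Nexon plays Alpha (best of 12, 6); Orbyt gets 12.
- Std5 → Nexon plays Alpha (best of 1, 0); Orbyt gets 9.
Maximizing over 10, 6, 10, 12, 9, Orbyt chooses Std4. Subgame-perfect outcome: (Alpha, Std4) with payoffs (12, 12).

12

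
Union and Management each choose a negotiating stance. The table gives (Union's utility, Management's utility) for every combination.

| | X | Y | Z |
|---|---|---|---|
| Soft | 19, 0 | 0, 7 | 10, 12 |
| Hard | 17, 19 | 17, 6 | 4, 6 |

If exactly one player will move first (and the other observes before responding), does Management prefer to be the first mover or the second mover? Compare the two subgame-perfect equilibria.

second

If Union leads: Management's best replies are Soft→Z, Hard→X; Union's induced payoffs 10, 17; outcome (Hard, X), payoffs (17, 19).
If Management leads: Union's best replies are X→Soft, Y→Hard, Z→Soft; Management's induced payoffs 0, 6, 12; outcome (Soft, Z), payoffs (10, 12).
Management gets 12 moving first and 19 moving second, so Management prefers to move second.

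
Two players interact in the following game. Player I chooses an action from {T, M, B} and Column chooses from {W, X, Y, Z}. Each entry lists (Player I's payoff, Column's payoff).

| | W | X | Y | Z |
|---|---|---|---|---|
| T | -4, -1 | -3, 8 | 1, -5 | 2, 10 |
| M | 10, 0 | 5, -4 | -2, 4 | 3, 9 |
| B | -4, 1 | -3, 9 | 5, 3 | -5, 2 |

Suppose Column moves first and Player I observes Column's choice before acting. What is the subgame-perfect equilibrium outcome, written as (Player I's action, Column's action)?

(M, Z)

Solve by backward induction (Column leads).
- W: BR = M, leader payoff 0.
- X: BR = M, leader payoff -4.
- Y: BR = B, leader payoff 3.
- Z: BR = M, leader payoff 9.
Column's induced payoffs are 0, -4, 3, 9, so Column commits to Z. Subgame-perfect outcome: (M, Z) with payoffs (3, 9).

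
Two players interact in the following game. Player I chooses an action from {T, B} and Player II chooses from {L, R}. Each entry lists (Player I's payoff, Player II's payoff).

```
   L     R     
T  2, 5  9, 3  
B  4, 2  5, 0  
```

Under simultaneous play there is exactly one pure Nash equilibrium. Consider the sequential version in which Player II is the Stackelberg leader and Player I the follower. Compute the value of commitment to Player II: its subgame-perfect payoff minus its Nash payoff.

1

Solve by backward induction (Player II leads).
- L: BR = B, leader payoff 2.
- R: BR = T, leader payoff 3.
Maximizing over 2, 3, Player II chooses R. Subgame-perfect outcome: (T, R) with payoffs (9, 3).
Now find the simultaneous Nash equilibrium.
Player I's best replies: L→B; R→T.
Player II's best replies: T→L; B→L.
The unique mutual best reply is (B, L), giving (4, 2).
Player II's commitment gain: 3 − 2 = 1.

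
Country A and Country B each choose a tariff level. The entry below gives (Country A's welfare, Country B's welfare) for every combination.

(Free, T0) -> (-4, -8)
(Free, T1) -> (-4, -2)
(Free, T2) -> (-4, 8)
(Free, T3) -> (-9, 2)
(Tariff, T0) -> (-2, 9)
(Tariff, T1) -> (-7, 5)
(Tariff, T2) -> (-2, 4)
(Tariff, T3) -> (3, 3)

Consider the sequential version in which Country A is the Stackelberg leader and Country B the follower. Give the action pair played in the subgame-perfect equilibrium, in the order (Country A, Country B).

(Tariff, T0)

Backward induction with Country A moving first.
- Free: BR = T2, leader payoff -4.
- Tariff: BR = T0, leader payoff -2.
Country A's induced payoffs are -4, -2, so Country A commits to Tariff. Subgame-perfect outcome: (Tariff, T0) with payoffs (-2, 9).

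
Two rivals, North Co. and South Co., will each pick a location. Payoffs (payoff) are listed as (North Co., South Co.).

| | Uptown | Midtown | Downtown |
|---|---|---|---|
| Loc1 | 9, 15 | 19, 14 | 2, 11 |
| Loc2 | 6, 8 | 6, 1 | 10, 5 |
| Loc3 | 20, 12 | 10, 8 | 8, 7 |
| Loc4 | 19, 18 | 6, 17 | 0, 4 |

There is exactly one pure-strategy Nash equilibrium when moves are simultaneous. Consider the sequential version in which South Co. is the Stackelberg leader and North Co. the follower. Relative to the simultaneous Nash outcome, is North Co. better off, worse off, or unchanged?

Backward induction with South Co. moving first.
- Uptown: North Co. compares 9, 6, 20, 19 and picks Loc3; South Co. would get 12.
- Midtown: North Co. compares 19, 6, 10, 6 and picks Loc1; South Co. would get 14.
- Downtown: North Co. compares 2, 10, 8, 0 and picks Loc2; South Co. would get 5.
Among 12, 14, 5, the best is 14 at Midtown. Subgame-perfect outcome: (Loc1, Midtown) with payoffs (19, 14).
Under simultaneous play:
North Co.'s best replies: Uptown→Loc3; Midtown→Loc1; Downtown→Loc2.
South Co.'s best replies: Loc1→Uptown; Loc2→Uptown; Loc3→Uptown; Loc4→Uptown.
Only (Loc3, Uptown) has each player best-responding; Nash payoffs (20, 12).
North Co. earns 19 sequentially versus 20 at the Nash outcome: worse off.

worse off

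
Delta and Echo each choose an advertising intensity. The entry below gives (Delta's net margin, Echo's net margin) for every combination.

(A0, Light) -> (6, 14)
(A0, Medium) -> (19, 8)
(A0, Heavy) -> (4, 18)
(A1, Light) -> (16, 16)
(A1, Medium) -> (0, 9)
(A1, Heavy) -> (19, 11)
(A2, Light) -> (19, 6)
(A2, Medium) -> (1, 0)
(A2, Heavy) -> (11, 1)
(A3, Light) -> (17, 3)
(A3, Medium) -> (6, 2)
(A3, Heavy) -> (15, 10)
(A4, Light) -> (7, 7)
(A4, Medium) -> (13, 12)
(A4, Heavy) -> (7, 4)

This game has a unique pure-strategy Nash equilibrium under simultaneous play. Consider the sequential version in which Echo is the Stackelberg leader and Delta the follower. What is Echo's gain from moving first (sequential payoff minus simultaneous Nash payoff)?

Work backward from Delta's decision.
- Light: BR = A2, leader payoff 6.
- Medium: BR = A0, leader payoff 8.
- Heavy: BR = A1, leader payoff 11.
Maximizing over 6, 8, 11, Echo chooses Heavy. Subgame-perfect outcome: (A1, Heavy) with payoffs (19, 11).
Under simultaneous play:
Delta's best replies: Light→A2; Medium→A0; Heavy→A1.
Echo's best replies: A0→Heavy; A1→Light; A2→Light; A3→Heavy; A4→Medium.
Only (A2, Light) has each player best-responding; Nash payoffs (19, 6).
Echo's commitment gain: 11 − 6 = 5.

5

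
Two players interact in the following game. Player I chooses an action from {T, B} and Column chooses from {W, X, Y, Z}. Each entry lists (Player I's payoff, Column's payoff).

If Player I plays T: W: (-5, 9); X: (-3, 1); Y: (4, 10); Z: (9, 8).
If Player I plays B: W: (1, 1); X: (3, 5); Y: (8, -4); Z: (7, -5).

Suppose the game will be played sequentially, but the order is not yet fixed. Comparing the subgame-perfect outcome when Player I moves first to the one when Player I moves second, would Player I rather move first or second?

second

If Player I leads: Column's best replies are T→Y, B→X; Player I's induced payoffs 4, 3; outcome (T, Y), payoffs (4, 10).
If Column leads: Player I's best replies are W→B, X→B, Y→B, Z→T; Column's induced payoffs 1, 5, -4, 8; outcome (T, Z), payoffs (9, 8).
Player I gets 4 moving first and 9 moving second, so Player I prefers to move second.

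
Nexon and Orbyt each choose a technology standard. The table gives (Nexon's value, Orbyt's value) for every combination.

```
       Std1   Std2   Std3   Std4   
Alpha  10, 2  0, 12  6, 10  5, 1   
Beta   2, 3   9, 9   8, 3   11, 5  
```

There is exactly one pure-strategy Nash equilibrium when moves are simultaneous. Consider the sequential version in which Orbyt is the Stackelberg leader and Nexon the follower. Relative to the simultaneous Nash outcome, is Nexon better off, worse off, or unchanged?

Solve by backward induction (Orbyt leads).
- Std1: Nexon compares 10, 2 and picks Alpha; Orbyt would get 2.
- Std2: Nexon compares 0, 9 and picks Beta; Orbyt would get 9.
- Std3: Nexon compares 6, 8 and picks Beta; Orbyt would get 3.
- Std4: Nexon compares 5, 11 and picks Beta; Orbyt would get 5.
Among 2, 9, 3, 5, the best is 9 at Std2. Subgame-perfect outcome: (Beta, Std2) with payoffs (9, 9).
For the simultaneous game, intersect best replies.
Nexon's best replies: Std1→Alpha; Std2→Beta; Std3→Beta; Std4→Beta.
Orbyt's best replies: Alpha→Std2; Beta→Std2.
Only (Beta, Std2) has each player best-responding; Nash payoffs (9, 9).
Nexon earns 9 sequentially versus 9 at the Nash outcome: unchanged.

unchanged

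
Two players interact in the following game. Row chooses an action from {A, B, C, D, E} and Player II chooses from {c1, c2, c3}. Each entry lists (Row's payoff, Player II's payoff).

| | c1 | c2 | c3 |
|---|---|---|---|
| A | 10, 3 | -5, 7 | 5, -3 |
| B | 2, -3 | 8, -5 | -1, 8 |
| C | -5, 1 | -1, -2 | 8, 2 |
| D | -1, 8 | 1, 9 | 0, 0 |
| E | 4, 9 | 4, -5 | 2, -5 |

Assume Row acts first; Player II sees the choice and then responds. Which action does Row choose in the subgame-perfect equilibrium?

C

Backward induction with Row moving first.
- A → Player II plays c2 (best of 3, 7, -3); Row gets -5.
- B → Player II plays c3 (best of -3, -5, 8); Row gets -1.
- C → Player II plays c3 (best of 1, -2, 2); Row gets 8.
- D → Player II plays c2 (best of 8, 9, 0); Row gets 1.
- E → Player II plays c1 (best of 9, -5, -5); Row gets 4.
Row's induced payoffs are -5, -1, 8, 1, 4, so Row commits to C. Subgame-perfect outcome: (C, c3) with payoffs (8, 2).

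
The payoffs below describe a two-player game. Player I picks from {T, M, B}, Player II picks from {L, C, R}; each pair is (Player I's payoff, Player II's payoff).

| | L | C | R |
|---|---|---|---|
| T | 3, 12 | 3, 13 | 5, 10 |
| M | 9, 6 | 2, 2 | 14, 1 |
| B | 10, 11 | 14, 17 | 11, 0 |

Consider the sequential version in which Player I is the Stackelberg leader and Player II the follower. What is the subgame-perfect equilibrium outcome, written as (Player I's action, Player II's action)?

(B, C)

Solve by backward induction (Player I leads).
- T: BR = C, leader payoff 3.
- M: BR = L, leader payoff 9.
- B: BR = C, leader payoff 14.
Player I's induced payoffs are 3, 9, 14, so Player I commits to B. Subgame-perfect outcome: (B, C) with payoffs (14, 17).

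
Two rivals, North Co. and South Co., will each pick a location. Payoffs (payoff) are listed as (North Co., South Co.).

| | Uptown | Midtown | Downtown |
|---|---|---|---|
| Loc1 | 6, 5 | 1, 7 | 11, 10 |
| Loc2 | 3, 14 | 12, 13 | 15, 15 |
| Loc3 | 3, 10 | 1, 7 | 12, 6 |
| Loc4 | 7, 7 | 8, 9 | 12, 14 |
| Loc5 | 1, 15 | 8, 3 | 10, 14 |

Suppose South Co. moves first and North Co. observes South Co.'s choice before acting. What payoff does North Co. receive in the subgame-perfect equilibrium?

Solve by backward induction (South Co. leads).
- Uptown: North Co. compares 6, 3, 3, 7, 1 and picks Loc4; South Co. would get 7.
- Midtown: North Co. compares 1, 12, 1, 8, 8 and picks Loc2; South Co. would get 13.
- Downtown: North Co. compares 11, 15, 12, 12, 10 and picks Loc2; South Co. would get 15.
Among 7, 13, 15, the best is 15 at Downtown. Subgame-perfect outcome: (Loc2, Downtown) with payoffs (15, 15).

15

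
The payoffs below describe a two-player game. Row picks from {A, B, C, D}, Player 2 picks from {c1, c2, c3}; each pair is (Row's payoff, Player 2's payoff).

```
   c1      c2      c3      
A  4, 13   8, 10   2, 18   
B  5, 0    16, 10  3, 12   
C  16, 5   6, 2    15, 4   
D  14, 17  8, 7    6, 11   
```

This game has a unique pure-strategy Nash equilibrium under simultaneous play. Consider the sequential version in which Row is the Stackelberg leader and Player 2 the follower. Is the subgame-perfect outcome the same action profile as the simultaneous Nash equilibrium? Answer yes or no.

yes

Backward induction with Row moving first.
- A: BR = c3, leader payoff 2.
- B: BR = c3, leader payoff 3.
- C: BR = c1, leader payoff 16.
- D: BR = c1, leader payoff 14.
Maximizing over 2, 3, 16, 14, Row chooses C. Subgame-perfect outcome: (C, c1) with payoffs (16, 5).
Now find the simultaneous Nash equilibrium.
Row's best replies: c1→C; c2→B; c3→C.
Player 2's best replies: A→c3; B→c3; C→c1; D→c1.
The unique mutual best reply is (C, c1), giving (16, 5).
Sequential outcome (C, c1) coincides with the Nash profile (C, c1).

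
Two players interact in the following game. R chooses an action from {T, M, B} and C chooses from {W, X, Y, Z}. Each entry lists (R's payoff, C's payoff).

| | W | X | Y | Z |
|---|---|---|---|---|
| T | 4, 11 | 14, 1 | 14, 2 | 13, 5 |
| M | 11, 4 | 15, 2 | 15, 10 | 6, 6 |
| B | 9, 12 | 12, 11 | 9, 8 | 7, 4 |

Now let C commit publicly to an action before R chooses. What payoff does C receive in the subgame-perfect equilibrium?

Solve by backward induction (C leads).
- W → R plays M (best of 4, 11, 9); C gets 4.
- X → R plays M (best of 14, 15, 12); C gets 2.
- Y → R plays M (best of 14, 15, 9); C gets 10.
- Z → R plays T (best of 13, 6, 7); C gets 5.
Among 4, 2, 10, 5, the best is 10 at Y. Subgame-perfect outcome: (M, Y) with payoffs (15, 10).

10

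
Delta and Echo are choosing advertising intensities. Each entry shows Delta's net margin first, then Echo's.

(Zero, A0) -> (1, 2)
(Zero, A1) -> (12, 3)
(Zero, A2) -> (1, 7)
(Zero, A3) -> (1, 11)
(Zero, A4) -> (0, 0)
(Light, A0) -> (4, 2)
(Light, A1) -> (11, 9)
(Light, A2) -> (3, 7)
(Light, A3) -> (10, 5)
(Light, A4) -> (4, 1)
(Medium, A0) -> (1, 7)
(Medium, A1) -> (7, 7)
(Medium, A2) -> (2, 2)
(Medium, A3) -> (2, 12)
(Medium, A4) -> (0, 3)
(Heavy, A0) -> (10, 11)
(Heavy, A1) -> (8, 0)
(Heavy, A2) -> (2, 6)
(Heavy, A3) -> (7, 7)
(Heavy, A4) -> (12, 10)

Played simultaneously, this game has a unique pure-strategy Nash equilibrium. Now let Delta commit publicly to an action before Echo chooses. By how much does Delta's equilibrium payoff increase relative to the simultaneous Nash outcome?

1

Backward induction with Delta moving first.
- Zero: Echo compares 2, 3, 7, 11, 0 and picks A3; Delta would get 1.
- Light: Echo compares 2, 9, 7, 5, 1 and picks A1; Delta would get 11.
- Medium: Echo compares 7, 7, 2, 12, 3 and picks A3; Delta would get 2.
- Heavy: Echo compares 11, 0, 6, 7, 10 and picks A0; Delta would get 10.
Maximizing over 1, 11, 2, 10, Delta chooses Light. Subgame-perfect outcome: (Light, A1) with payoffs (11, 9).
Under simultaneous play:
Delta's best replies: A0→Heavy; A1→Zero; A2→Light; A3→Light; A4→Heavy.
Echo's best replies: Zero→A3; Light→A1; Medium→A3; Heavy→A0.
The unique mutual best reply is (Heavy, A0), giving (10, 11).
Delta's commitment gain: 11 − 10 = 1.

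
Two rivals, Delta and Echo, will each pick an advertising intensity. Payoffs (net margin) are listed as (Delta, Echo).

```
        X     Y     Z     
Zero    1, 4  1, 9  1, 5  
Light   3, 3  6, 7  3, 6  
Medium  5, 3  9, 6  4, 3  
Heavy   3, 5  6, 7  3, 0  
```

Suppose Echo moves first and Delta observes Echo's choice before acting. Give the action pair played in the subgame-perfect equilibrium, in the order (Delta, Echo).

(Medium, Y)

Solve by backward induction (Echo leads).
- X → Delta plays Medium (best of 1, 3, 5, 3); Echo gets 3.
- Y → Delta plays Medium (best of 1, 6, 9, 6); Echo gets 6.
- Z → Delta plays Medium (best of 1, 3, 4, 3); Echo gets 3.
Maximizing over 3, 6, 3, Echo chooses Y. Subgame-perfect outcome: (Medium, Y) with payoffs (9, 6).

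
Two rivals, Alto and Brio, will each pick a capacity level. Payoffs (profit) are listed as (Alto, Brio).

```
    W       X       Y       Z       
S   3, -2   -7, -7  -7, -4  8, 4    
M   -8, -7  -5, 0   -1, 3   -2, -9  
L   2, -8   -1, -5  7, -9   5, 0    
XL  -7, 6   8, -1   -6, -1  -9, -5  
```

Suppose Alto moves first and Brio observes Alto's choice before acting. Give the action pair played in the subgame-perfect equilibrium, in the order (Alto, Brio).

Brio best-responds to each possible Alto move:
- S → Brio plays Z (best of -2, -7, -4, 4); Alto gets 8.
- M → Brio plays Y (best of -7, 0, 3, -9); Alto gets -1.
- L → Brio plays Z (best of -8, -5, -9, 0); Alto gets 5.
- XL → Brio plays W (best of 6, -1, -1, -5); Alto gets -7.
Alto's induced payoffs are 8, -1, 5, -7, so Alto commits to S. Subgame-perfect outcome: (S, Z) with payoffs (8, 4).

(S, Z)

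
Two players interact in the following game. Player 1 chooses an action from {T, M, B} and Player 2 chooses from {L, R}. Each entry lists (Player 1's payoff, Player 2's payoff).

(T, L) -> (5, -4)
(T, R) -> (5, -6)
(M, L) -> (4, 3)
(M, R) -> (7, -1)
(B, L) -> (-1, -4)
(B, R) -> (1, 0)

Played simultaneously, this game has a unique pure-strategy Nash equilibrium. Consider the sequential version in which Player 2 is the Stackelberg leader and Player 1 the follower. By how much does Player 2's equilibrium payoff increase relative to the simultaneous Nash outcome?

3

Work backward from Player 1's decision.
- L: Player 1 compares 5, 4, -1 and picks T; Player 2 would get -4.
- R: Player 1 compares 5, 7, 1 and picks M; Player 2 would get -1.
Maximizing over -4, -1, Player 2 chooses R. Subgame-perfect outcome: (M, R) with payoffs (7, -1).
For the simultaneous game, intersect best replies.
Player 1's best replies: L→T; R→M.
Player 2's best replies: T→L; M→L; B→R.
Only (T, L) has each player best-responding; Nash payoffs (5, -4).
Player 2's commitment gain: -1 − -4 = 3.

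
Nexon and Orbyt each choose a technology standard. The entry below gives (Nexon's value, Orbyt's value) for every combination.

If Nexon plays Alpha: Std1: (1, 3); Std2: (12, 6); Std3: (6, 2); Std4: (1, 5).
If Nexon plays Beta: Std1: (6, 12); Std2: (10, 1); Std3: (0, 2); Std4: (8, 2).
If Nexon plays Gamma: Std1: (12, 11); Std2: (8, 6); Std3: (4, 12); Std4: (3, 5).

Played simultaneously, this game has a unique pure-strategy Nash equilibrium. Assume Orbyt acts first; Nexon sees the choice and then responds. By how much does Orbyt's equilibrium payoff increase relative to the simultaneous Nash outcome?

Nexon best-responds to each possible Orbyt move:
- Std1: Nexon compares 1, 6, 12 and picks Gamma; Orbyt would get 11.
- Std2: Nexon compares 12, 10, 8 and picks Alpha; Orbyt would get 6.
- Std3: Nexon compares 6, 0, 4 and picks Alpha; Orbyt would get 2.
- Std4: Nexon compares 1, 8, 3 and picks Beta; Orbyt would get 2.
Among 11, 6, 2, 2, the best is 11 at Std1. Subgame-perfect outcome: (Gamma, Std1) with payoffs (12, 11).
Now find the simultaneous Nash equilibrium.
Nexon's best replies: Std1→Gamma; Std2→Alpha; Std3→Alpha; Std4→Beta.
Orbyt's best replies: Alpha→Std2; Beta→Std1; Gamma→Std3.
The unique mutual best reply is (Alpha, Std2), giving (12, 6).
Orbyt's commitment gain: 11 − 6 = 5.

5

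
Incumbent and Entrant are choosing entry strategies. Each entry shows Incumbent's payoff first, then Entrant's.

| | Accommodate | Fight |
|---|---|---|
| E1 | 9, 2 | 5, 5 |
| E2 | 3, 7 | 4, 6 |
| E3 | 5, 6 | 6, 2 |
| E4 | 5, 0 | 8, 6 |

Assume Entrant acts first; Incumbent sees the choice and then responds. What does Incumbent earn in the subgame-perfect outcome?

Work backward from Incumbent's decision.
- Accommodate: Incumbent compares 9, 3, 5, 5 and picks E1; Entrant would get 2.
- Fight: Incumbent compares 5, 4, 6, 8 and picks E4; Entrant would get 6.
Among 2, 6, the best is 6 at Fight. Subgame-perfect outcome: (E4, Fight) with payoffs (8, 6).

8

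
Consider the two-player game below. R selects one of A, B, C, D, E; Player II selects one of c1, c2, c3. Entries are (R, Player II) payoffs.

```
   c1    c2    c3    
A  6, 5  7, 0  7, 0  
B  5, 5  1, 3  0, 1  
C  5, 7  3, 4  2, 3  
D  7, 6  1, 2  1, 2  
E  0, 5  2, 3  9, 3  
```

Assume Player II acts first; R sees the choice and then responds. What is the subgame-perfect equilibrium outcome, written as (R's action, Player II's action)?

Backward induction with Player II moving first.
- c1: R compares 6, 5, 5, 7, 0 and picks D; Player II would get 6.
- c2: R compares 7, 1, 3, 1, 2 and picks A; Player II would get 0.
- c3: R compares 7, 0, 2, 1, 9 and picks E; Player II would get 3.
Maximizing over 6, 0, 3, Player II chooses c1. Subgame-perfect outcome: (D, c1) with payoffs (7, 6).

(D, c1)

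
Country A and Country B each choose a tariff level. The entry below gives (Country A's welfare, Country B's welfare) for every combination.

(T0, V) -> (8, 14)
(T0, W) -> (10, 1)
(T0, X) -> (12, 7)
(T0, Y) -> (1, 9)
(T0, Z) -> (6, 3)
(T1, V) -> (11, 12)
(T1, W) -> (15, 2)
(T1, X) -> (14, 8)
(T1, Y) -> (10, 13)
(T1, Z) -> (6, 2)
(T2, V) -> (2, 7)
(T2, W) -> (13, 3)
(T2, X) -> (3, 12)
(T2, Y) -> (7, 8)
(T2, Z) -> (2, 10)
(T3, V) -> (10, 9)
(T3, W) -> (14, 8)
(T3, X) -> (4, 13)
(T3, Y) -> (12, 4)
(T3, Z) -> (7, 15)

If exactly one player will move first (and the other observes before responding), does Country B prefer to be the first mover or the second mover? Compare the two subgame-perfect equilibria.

If Country A leads: Country B's best replies are T0→V, T1→Y, T2→X, T3→Z; Country A's induced payoffs 8, 10, 3, 7; outcome (T1, Y), payoffs (10, 13).
If Country B leads: Country A's best replies are V→T1, W→T1, X→T1, Y→T3, Z→T3; Country B's induced payoffs 12, 2, 8, 4, 15; outcome (T3, Z), payoffs (7, 15).
Country B gets 15 moving first and 13 moving second, so Country B prefers to move first.

first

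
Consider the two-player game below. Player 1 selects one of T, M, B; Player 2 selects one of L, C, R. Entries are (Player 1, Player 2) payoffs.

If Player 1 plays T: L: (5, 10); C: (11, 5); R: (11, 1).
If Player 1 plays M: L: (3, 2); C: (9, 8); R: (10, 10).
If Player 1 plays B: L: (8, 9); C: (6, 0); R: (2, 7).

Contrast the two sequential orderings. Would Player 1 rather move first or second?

first

If Player 1 leads: Player 2's best replies are T→L, M→R, B→L; Player 1's induced payoffs 5, 10, 8; outcome (M, R), payoffs (10, 10).
If Player 2 leads: Player 1's best replies are L→B, C→T, R→T; Player 2's induced payoffs 9, 5, 1; outcome (B, L), payoffs (8, 9).
Player 1 gets 10 moving first and 8 moving second, so Player 1 prefers to move first.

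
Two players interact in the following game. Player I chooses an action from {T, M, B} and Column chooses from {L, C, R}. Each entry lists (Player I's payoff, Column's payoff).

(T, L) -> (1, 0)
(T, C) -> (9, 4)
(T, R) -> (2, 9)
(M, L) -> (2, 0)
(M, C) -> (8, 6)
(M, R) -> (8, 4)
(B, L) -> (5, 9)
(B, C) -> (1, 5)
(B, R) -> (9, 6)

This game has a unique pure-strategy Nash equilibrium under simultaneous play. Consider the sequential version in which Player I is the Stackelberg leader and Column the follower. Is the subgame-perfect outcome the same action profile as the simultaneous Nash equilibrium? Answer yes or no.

no

Backward induction with Player I moving first.
- T: Column compares 0, 4, 9 and picks R; Player I would get 2.
- M: Column compares 0, 6, 4 and picks C; Player I would get 8.
- B: Column compares 9, 5, 6 and picks L; Player I would get 5.
Player I's induced payoffs are 2, 8, 5, so Player I commits to M. Subgame-perfect outcome: (M, C) with payoffs (8, 6).
Under simultaneous play:
Player I's best replies: L→B; C→T; R→B.
Column's best replies: T→R; M→C; B→L.
The unique mutual best reply is (B, L), giving (5, 9).
Sequential outcome (M, C) differs from the Nash profile (B, L).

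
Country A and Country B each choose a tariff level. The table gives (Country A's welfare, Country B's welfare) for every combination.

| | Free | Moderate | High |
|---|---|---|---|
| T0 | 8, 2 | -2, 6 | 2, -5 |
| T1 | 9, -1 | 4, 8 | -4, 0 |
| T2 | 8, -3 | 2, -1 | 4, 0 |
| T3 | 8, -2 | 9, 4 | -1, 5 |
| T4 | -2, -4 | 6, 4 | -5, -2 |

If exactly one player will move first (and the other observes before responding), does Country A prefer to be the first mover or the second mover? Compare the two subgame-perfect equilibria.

If Country A leads: Country B's best replies are T0→Moderate, T1→Moderate, T2→High, T3→High, T4→Moderate; Country A's induced payoffs -2, 4, 4, -1, 6; outcome (T4, Moderate), payoffs (6, 4).
If Country B leads: Country A's best replies are Free→T1, Moderate→T3, High→T2; Country B's induced payoffs -1, 4, 0; outcome (T3, Moderate), payoffs (9, 4).
Country A gets 6 moving first and 9 moving second, so Country A prefers to move second.

second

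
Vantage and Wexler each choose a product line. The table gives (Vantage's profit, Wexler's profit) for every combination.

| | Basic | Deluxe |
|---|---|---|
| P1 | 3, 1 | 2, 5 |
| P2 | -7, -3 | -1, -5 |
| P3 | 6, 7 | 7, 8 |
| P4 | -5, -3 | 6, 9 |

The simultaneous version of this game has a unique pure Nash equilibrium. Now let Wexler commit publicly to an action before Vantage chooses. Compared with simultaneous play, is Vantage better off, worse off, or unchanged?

Work backward from Vantage's decision.
- Basic: Vantage compares 3, -7, 6, -5 and picks P3; Wexler would get 7.
- Deluxe: Vantage compares 2, -1, 7, 6 and picks P3; Wexler would get 8.
Wexler's induced payoffs are 7, 8, so Wexler commits to Deluxe. Subgame-perfect outcome: (P3, Deluxe) with payoffs (7, 8).
For the simultaneous game, intersect best replies.
Vantage's best replies: Basic→P3; Deluxe→P3.
Wexler's best replies: P1→Deluxe; P2→Basic; P3→Deluxe; P4→Deluxe.
Only (P3, Deluxe) has each player best-responding; Nash payoffs (7, 8).
Vantage earns 7 sequentially versus 7 at the Nash outcome: unchanged.

unchanged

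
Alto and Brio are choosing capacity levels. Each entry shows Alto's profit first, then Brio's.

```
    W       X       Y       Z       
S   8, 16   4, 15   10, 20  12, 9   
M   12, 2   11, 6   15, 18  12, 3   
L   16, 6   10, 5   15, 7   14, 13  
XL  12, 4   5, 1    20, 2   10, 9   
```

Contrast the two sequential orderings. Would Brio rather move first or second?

second

If Alto leads: Brio's best replies are S→Y, M→Y, L→Z, XL→Z; Alto's induced payoffs 10, 15, 14, 10; outcome (M, Y), payoffs (15, 18).
If Brio leads: Alto's best replies are W→L, X→M, Y→XL, Z→L; Brio's induced payoffs 6, 6, 2, 13; outcome (L, Z), payoffs (14, 13).
Brio gets 13 moving first and 18 moving second, so Brio prefers to move second.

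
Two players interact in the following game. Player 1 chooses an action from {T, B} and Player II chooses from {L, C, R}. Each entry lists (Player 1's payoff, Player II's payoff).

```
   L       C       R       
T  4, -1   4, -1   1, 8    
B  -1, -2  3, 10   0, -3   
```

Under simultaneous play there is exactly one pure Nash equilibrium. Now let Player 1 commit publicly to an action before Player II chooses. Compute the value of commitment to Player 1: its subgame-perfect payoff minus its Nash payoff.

2

Solve by backward induction (Player 1 leads).
- T → Player II plays R (best of -1, -1, 8); Player 1 gets 1.
- B → Player II plays C (best of -2, 10, -3); Player 1 gets 3.
Player 1's induced payoffs are 1, 3, so Player 1 commits to B. Subgame-perfect outcome: (B, C) with payoffs (3, 10).
Under simultaneous play:
Player 1's best replies: L→T; C→T; R→T.
Player II's best replies: T→R; B→C.
The unique mutual best reply is (T, R), giving (1, 8).
Player 1's commitment gain: 3 − 1 = 2.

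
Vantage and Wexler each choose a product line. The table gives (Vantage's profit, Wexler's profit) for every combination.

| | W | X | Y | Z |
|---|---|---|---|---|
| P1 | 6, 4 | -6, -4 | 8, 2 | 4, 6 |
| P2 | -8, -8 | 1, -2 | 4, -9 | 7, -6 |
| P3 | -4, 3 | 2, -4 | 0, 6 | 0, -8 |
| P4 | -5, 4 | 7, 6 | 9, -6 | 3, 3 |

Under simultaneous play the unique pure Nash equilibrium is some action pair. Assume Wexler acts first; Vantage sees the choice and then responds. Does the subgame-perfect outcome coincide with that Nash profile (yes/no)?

yes

Solve by backward induction (Wexler leads).
- W: Vantage compares 6, -8, -4, -5 and picks P1; Wexler would get 4.
- X: Vantage compares -6, 1, 2, 7 and picks P4; Wexler would get 6.
- Y: Vantage compares 8, 4, 0, 9 and picks P4; Wexler would get -6.
- Z: Vantage compares 4, 7, 0, 3 and picks P2; Wexler would get -6.
Maximizing over 4, 6, -6, -6, Wexler chooses X. Subgame-perfect outcome: (P4, X) with payoffs (7, 6).
Now find the simultaneous Nash equilibrium.
Vantage's best replies: W→P1; X→P4; Y→P4; Z→P2.
Wexler's best replies: P1→Z; P2→X; P3→Y; P4→X.
The unique mutual best reply is (P4, X), giving (7, 6).
Sequential outcome (P4, X) coincides with the Nash profile (P4, X).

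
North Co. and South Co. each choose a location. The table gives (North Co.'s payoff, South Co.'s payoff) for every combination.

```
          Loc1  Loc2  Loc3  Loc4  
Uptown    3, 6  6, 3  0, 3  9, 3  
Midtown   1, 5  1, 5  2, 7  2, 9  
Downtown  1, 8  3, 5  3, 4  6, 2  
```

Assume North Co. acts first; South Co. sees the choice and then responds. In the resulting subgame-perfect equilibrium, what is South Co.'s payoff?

South Co. best-responds to each possible North Co. move:
- Uptown: BR = Loc1, leader payoff 3.
- Midtown: BR = Loc4, leader payoff 2.
- Downtown: BR = Loc1, leader payoff 1.
Maximizing over 3, 2, 1, North Co. chooses Uptown. Subgame-perfect outcome: (Uptown, Loc1) with payoffs (3, 6).

6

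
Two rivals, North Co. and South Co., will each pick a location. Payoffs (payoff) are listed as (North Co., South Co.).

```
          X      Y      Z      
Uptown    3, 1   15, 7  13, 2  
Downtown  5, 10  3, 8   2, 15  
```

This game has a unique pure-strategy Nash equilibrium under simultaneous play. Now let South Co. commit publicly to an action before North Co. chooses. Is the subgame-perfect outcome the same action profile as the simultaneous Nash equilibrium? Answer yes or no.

Work backward from North Co.'s decision.
- X: North Co. compares 3, 5 and picks Downtown; South Co. would get 10.
- Y: North Co. compares 15, 3 and picks Uptown; South Co. would get 7.
- Z: North Co. compares 13, 2 and picks Uptown; South Co. would get 2.
South Co.'s induced payoffs are 10, 7, 2, so South Co. commits to X. Subgame-perfect outcome: (Downtown, X) with payoffs (5, 10).
Now find the simultaneous Nash equilibrium.
North Co.'s best replies: X→Downtown; Y→Uptown; Z→Uptown.
South Co.'s best replies: Uptown→Y; Downtown→Z.
The unique mutual best reply is (Uptown, Y), giving (15, 7).
Sequential outcome (Downtown, X) differs from the Nash profile (Uptown, Y).

no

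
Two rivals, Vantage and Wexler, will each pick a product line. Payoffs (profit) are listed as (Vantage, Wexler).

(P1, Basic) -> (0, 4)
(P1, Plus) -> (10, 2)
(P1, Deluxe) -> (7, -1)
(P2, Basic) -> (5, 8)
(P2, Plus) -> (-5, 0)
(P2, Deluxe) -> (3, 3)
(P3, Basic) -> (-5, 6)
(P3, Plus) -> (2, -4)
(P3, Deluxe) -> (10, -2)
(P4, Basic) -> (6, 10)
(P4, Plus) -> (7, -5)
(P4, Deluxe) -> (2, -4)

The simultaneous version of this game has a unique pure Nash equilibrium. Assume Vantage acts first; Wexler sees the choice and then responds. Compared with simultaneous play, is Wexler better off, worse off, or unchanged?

Solve by backward induction (Vantage leads).
- P1: Wexler compares 4, 2, -1 and picks Basic; Vantage would get 0.
- P2: Wexler compares 8, 0, 3 and picks Basic; Vantage would get 5.
- P3: Wexler compares 6, -4, -2 and picks Basic; Vantage would get -5.
- P4: Wexler compares 10, -5, -4 and picks Basic; Vantage would get 6.
Vantage's induced payoffs are 0, 5, -5, 6, so Vantage commits to P4. Subgame-perfect outcome: (P4, Basic) with payoffs (6, 10).
Now find the simultaneous Nash equilibrium.
Vantage's best replies: Basic→P4; Plus→P1; Deluxe→P3.
Wexler's best replies: P1→Basic; P2→Basic; P3→Basic; P4→Basic.
The unique mutual best reply is (P4, Basic), giving (6, 10).
Wexler earns 10 sequentially versus 10 at the Nash outcome: unchanged.

unchanged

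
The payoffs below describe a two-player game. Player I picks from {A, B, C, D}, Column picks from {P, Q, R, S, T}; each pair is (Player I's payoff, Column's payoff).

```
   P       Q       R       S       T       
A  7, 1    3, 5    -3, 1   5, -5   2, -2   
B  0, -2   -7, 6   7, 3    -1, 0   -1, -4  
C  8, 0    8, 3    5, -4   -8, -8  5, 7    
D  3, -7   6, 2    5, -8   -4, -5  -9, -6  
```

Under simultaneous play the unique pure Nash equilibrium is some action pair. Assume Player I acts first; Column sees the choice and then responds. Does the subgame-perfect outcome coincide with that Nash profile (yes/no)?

Column best-responds to each possible Player I move:
- A → Column plays Q (best of 1, 5, 1, -5, -2); Player I gets 3.
- B → Column plays Q (best of -2, 6, 3, 0, -4); Player I gets -7.
- C → Column plays T (best of 0, 3, -4, -8, 7); Player I gets 5.
- D → Column plays Q (best of -7, 2, -8, -5, -6); Player I gets 6.
Maximizing over 3, -7, 5, 6, Player I chooses D. Subgame-perfect outcome: (D, Q) with payoffs (6, 2).
Now find the simultaneous Nash equilibrium.
Player I's best replies: P→C; Q→C; R→B; S→A; T→C.
Column's best replies: A→Q; B→Q; C→T; D→Q.
The unique mutual best reply is (C, T), giving (5, 7).
Sequential outcome (D, Q) differs from the Nash profile (C, T).

no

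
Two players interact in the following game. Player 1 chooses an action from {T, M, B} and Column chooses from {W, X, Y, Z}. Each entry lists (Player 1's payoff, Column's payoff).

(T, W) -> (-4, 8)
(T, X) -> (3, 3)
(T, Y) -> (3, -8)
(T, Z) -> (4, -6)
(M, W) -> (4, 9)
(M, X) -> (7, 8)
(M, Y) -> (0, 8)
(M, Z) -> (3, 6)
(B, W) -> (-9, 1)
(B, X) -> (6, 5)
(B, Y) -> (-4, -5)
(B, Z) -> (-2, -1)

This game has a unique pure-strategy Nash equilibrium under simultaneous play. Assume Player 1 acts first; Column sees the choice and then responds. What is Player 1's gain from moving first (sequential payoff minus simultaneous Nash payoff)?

2

Column best-responds to each possible Player 1 move:
- T: BR = W, leader payoff -4.
- M: BR = W, leader payoff 4.
- B: BR = X, leader payoff 6.
Among -4, 4, 6, the best is 6 at B. Subgame-perfect outcome: (B, X) with payoffs (6, 5).
Now find the simultaneous Nash equilibrium.
Player 1's best replies: W→M; X→M; Y→T; Z→T.
Column's best replies: T→W; M→W; B→X.
Only (M, W) has each player best-responding; Nash payoffs (4, 9).
Player 1's commitment gain: 6 − 4 = 2.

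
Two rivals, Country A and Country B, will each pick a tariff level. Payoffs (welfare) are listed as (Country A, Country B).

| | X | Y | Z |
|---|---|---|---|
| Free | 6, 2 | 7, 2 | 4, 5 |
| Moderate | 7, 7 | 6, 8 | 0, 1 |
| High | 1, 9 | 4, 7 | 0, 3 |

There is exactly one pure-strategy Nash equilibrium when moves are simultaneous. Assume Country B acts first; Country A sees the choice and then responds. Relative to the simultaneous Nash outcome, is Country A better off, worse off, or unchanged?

better off

Work backward from Country A's decision.
- X → Country A plays Moderate (best of 6, 7, 1); Country B gets 7.
- Y → Country A plays Free (best of 7, 6, 4); Country B gets 2.
- Z → Country A plays Free (best of 4, 0, 0); Country B gets 5.
Maximizing over 7, 2, 5, Country B chooses X. Subgame-perfect outcome: (Moderate, X) with payoffs (7, 7).
Now find the simultaneous Nash equilibrium.
Country A's best replies: X→Moderate; Y→Free; Z→Free.
Country B's best replies: Free→Z; Moderate→Y; High→X.
Only (Free, Z) has each player best-responding; Nash payoffs (4, 5).
Country A earns 7 sequentially versus 4 at the Nash outcome: better off.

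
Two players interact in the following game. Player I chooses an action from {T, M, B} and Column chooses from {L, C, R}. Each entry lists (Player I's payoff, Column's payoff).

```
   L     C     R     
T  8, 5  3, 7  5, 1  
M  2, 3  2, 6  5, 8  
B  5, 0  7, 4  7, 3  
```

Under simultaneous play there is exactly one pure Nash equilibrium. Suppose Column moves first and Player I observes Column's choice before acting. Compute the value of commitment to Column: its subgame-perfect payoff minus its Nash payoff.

Player I best-responds to each possible Column move:
- L: Player I compares 8, 2, 5 and picks T; Column would get 5.
- C: Player I compares 3, 2, 7 and picks B; Column would get 4.
- R: Player I compares 5, 5, 7 and picks B; Column would get 3.
Among 5, 4, 3, the best is 5 at L. Subgame-perfect outcome: (T, L) with payoffs (8, 5).
For the simultaneous game, intersect best replies.
Player I's best replies: L→T; C→B; R→B.
Column's best replies: T→C; M→R; B→C.
The unique mutual best reply is (B, C), giving (7, 4).
Column's commitment gain: 5 − 4 = 1.

1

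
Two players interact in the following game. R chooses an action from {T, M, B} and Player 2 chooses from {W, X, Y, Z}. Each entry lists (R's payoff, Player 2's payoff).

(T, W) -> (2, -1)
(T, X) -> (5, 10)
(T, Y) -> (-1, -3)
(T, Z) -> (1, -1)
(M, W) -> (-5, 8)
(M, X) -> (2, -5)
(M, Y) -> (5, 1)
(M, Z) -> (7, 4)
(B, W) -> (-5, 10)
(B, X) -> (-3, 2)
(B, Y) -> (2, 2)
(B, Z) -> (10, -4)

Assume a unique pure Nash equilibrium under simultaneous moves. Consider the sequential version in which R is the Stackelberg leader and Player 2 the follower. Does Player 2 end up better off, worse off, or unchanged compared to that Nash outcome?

unchanged

Work backward from Player 2's decision.
- T → Player 2 plays X (best of -1, 10, -3, -1); R gets 5.
- M → Player 2 plays W (best of 8, -5, 1, 4); R gets -5.
- B → Player 2 plays W (best of 10, 2, 2, -4); R gets -5.
R's induced payoffs are 5, -5, -5, so R commits to T. Subgame-perfect outcome: (T, X) with payoffs (5, 10).
Under simultaneous play:
R's best replies: W→T; X→T; Y→M; Z→B.
Player 2's best replies: T→X; M→W; B→W.
The unique mutual best reply is (T, X), giving (5, 10).
Player 2 earns 10 sequentially versus 10 at the Nash outcome: unchanged.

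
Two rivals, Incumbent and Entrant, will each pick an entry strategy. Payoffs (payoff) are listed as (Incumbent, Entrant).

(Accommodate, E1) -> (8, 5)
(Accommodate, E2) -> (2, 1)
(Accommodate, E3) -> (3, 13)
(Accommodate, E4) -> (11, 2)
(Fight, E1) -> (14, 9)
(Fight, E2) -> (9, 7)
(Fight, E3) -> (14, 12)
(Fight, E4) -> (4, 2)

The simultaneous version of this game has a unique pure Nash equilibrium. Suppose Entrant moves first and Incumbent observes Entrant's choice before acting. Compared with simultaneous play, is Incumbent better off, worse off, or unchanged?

unchanged

Backward induction with Entrant moving first.
- E1: BR = Fight, leader payoff 9.
- E2: BR = Fight, leader payoff 7.
- E3: BR = Fight, leader payoff 12.
- E4: BR = Accommodate, leader payoff 2.
Maximizing over 9, 7, 12, 2, Entrant chooses E3. Subgame-perfect outcome: (Fight, E3) with payoffs (14, 12).
Now find the simultaneous Nash equilibrium.
Incumbent's best replies: E1→Fight; E2→Fight; E3→Fight; E4→Accommodate.
Entrant's best replies: Accommodate→E3; Fight→E3.
Only (Fight, E3) has each player best-responding; Nash payoffs (14, 12).
Incumbent earns 14 sequentially versus 14 at the Nash outcome: unchanged.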